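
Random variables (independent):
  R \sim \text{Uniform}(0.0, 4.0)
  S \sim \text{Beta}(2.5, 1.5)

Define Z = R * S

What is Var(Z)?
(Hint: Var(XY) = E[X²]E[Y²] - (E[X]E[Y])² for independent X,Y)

Var(XY) = E[X²]E[Y²] - (E[X]E[Y])²
E[R] = 2, Var(R) = 1.3333333
E[S] = 0.625, Var(S) = 0.046875
E[R²] = 1.3333333 + 2² = 5.3333333
E[S²] = 0.046875 + 0.625² = 0.4375
Var(Z) = 5.3333333*0.4375 - (2*0.625)²
= 2.3333333 - 1.5625 = 0.77083333

0.77083333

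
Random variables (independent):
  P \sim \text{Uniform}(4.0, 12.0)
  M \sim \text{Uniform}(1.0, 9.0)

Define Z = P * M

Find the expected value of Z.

For independent RVs: E[XY] = E[X]*E[Y]
E[P] = 8
E[M] = 5
E[Z] = 8 * 5 = 40

40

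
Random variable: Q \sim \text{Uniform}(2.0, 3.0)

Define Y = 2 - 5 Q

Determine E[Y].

For Y = -5Q + 2:
E[Y] = -5 * E[Q] + 2
E[Q] = (2 + 3)/2 = 2.5
E[Y] = -5 * 2.5 + 2 = -10.5

-10.5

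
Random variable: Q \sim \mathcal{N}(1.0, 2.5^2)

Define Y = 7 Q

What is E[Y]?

For Y = 7Q:
E[Y] = 7 * E[Q]
E[Q] = 1.0 = 1
E[Y] = 7 * 1 = 7

7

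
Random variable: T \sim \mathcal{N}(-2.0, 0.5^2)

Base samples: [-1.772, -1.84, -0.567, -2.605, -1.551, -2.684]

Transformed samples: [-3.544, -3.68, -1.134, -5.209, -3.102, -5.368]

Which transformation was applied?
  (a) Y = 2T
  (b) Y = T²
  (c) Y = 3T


Checking option (a) Y = 2T:
  T = -1.772 -> Y = -3.544 ✓
  T = -1.84 -> Y = -3.68 ✓
  T = -0.567 -> Y = -1.134 ✓
All samples match this transformation.

(a) 2T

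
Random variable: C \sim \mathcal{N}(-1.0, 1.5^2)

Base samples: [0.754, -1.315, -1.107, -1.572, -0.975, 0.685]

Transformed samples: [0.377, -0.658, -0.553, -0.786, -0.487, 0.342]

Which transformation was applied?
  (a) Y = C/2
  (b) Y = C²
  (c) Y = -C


Checking option (a) Y = C/2:
  C = 0.754 -> Y = 0.377 ✓
  C = -1.315 -> Y = -0.658 ✓
  C = -1.107 -> Y = -0.553 ✓
All samples match this transformation.

(a) C/2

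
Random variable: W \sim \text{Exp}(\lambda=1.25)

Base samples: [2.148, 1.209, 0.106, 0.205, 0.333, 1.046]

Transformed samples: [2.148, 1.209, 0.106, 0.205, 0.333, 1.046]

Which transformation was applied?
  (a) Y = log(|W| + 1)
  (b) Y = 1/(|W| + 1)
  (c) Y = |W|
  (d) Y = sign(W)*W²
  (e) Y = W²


Checking option (c) Y = |W|:
  W = 2.148 -> Y = 2.148 ✓
  W = 1.209 -> Y = 1.209 ✓
  W = 0.106 -> Y = 0.106 ✓
All samples match this transformation.

(c) |W|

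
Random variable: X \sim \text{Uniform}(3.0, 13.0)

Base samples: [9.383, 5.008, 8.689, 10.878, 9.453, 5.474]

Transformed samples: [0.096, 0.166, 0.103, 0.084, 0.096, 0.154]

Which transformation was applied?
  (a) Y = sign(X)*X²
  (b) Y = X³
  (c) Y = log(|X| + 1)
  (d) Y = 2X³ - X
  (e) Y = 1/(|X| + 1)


Checking option (e) Y = 1/(|X| + 1):
  X = 9.383 -> Y = 0.096 ✓
  X = 5.008 -> Y = 0.166 ✓
  X = 8.689 -> Y = 0.103 ✓
All samples match this transformation.

(e) 1/(|X| + 1)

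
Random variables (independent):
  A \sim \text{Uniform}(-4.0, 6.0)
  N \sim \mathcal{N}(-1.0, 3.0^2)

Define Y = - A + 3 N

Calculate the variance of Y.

For independent RVs: Var(aX + bY) = a²Var(X) + b²Var(Y)
Var(A) = 8.3333333
Var(N) = 9
Var(Y) = (-1)²*8.3333333 + 3²*9
= 1*8.3333333 + 9*9 = 89.333333

89.333333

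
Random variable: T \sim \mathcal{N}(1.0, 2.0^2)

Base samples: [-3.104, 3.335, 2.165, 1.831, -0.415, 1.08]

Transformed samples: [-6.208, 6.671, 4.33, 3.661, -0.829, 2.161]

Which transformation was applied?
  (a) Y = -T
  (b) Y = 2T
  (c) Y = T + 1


Checking option (b) Y = 2T:
  T = -3.104 -> Y = -6.208 ✓
  T = 3.335 -> Y = 6.671 ✓
  T = 2.165 -> Y = 4.33 ✓
All samples match this transformation.

(b) 2T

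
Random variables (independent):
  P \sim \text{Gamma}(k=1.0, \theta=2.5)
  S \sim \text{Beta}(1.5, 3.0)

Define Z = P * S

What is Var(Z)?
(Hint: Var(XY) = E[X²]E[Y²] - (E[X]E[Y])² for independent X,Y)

Var(XY) = E[X²]E[Y²] - (E[X]E[Y])²
E[P] = 2.5, Var(P) = 6.25
E[S] = 0.33333333, Var(S) = 0.04040404
E[P²] = 6.25 + 2.5² = 12.5
E[S²] = 0.04040404 + 0.33333333² = 0.15151515
Var(Z) = 12.5*0.15151515 - (2.5*0.33333333)²
= 1.8939394 - 0.69444444 = 1.1994949

1.1994949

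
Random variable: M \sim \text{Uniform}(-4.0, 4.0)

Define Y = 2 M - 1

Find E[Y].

For Y = 2M - 1:
E[Y] = 2 * E[M] - 1
E[M] = (-4 + 4)/2 = 0
E[Y] = 2 * 0 - 1 = -1

-1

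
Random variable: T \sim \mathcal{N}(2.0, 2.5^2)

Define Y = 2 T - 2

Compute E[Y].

For Y = 2T - 2:
E[Y] = 2 * E[T] - 2
E[T] = 2.0 = 2
E[Y] = 2 * 2 - 2 = 2

2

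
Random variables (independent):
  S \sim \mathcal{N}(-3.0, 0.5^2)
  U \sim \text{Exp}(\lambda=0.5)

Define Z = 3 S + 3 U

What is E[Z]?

E[Z] = 3*E[S] + 3*E[U]
E[S] = -3
E[U] = 2
E[Z] = 3*(-3) + 3*2 = -3

-3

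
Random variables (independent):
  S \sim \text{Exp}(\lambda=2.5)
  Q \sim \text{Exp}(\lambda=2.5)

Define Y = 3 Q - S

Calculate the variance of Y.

For independent RVs: Var(aX + bY) = a²Var(X) + b²Var(Y)
Var(S) = 0.16
Var(Q) = 0.16
Var(Y) = (-1)²*0.16 + 3²*0.16
= 1*0.16 + 9*0.16 = 1.6

1.6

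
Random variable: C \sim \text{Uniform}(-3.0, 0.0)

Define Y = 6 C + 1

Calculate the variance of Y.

For Y = aC + b: Var(Y) = a² * Var(C)
Var(C) = (0 + 3)^2/12 = 0.75
Var(Y) = 6² * 0.75 = 36 * 0.75 = 27

27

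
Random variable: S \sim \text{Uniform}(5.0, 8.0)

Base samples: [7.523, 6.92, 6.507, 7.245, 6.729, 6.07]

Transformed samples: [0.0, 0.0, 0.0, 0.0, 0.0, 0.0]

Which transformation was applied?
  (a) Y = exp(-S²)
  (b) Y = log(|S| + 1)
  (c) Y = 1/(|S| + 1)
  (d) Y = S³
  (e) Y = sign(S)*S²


Checking option (a) Y = exp(-S²):
  S = 7.523 -> Y = 0.0 ✓
  S = 6.92 -> Y = 0.0 ✓
  S = 6.507 -> Y = 0.0 ✓
All samples match this transformation.

(a) exp(-S²)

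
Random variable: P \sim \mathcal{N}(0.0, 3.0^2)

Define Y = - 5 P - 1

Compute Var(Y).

For Y = aP + b: Var(Y) = a² * Var(P)
Var(P) = 3.0^2 = 9
Var(Y) = (-5)² * 9 = 25 * 9 = 225

225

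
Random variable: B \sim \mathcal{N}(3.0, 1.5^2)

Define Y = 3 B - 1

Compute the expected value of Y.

For Y = 3B - 1:
E[Y] = 3 * E[B] - 1
E[B] = 3.0 = 3
E[Y] = 3 * 3 - 1 = 8

8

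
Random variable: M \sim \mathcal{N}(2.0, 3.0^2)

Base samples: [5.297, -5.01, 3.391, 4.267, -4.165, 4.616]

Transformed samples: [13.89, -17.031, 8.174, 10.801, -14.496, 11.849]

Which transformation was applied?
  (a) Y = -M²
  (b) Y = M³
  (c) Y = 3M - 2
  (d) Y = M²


Checking option (c) Y = 3M - 2:
  M = 5.297 -> Y = 13.89 ✓
  M = -5.01 -> Y = -17.031 ✓
  M = 3.391 -> Y = 8.174 ✓
All samples match this transformation.

(c) 3M - 2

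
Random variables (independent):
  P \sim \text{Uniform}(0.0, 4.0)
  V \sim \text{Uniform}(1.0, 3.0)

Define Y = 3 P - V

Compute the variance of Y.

For independent RVs: Var(aX + bY) = a²Var(X) + b²Var(Y)
Var(P) = 1.3333333
Var(V) = 0.33333333
Var(Y) = 3²*1.3333333 + (-1)²*0.33333333
= 9*1.3333333 + 1*0.33333333 = 12.333333

12.333333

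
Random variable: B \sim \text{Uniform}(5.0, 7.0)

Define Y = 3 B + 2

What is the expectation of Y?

For Y = 3B + 2:
E[Y] = 3 * E[B] + 2
E[B] = (5 + 7)/2 = 6
E[Y] = 3 * 6 + 2 = 20

20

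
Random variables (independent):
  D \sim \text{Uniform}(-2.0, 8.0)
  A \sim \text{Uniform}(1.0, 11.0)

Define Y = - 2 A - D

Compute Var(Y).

For independent RVs: Var(aX + bY) = a²Var(X) + b²Var(Y)
Var(D) = 8.3333333
Var(A) = 8.3333333
Var(Y) = (-1)²*8.3333333 + (-2)²*8.3333333
= 1*8.3333333 + 4*8.3333333 = 41.666667

41.666667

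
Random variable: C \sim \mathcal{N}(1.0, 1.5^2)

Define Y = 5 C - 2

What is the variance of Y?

For Y = aC + b: Var(Y) = a² * Var(C)
Var(C) = 1.5^2 = 2.25
Var(Y) = 5² * 2.25 = 25 * 2.25 = 56.25

56.25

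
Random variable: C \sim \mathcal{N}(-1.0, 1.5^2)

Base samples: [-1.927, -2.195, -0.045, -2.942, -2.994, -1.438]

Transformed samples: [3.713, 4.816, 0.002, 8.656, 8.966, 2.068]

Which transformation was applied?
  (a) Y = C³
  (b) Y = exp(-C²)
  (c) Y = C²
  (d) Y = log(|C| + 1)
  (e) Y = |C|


Checking option (c) Y = C²:
  C = -1.927 -> Y = 3.713 ✓
  C = -2.195 -> Y = 4.816 ✓
  C = -0.045 -> Y = 0.002 ✓
All samples match this transformation.

(c) C²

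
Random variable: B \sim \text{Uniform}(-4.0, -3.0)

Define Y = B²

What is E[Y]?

E[B²] = Var(B) + (E[B])² = 0.083333333 + 12.25 = 12.333333

12.333333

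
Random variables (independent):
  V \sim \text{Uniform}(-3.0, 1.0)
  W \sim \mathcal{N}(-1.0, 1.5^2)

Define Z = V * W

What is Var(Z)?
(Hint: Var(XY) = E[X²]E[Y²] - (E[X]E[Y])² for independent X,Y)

Var(XY) = E[X²]E[Y²] - (E[X]E[Y])²
E[V] = -1, Var(V) = 1.3333333
E[W] = -1, Var(W) = 2.25
E[V²] = 1.3333333 + (-1)² = 2.3333333
E[W²] = 2.25 + (-1)² = 3.25
Var(Z) = 2.3333333*3.25 - (-1*(-1))²
= 7.5833333 - 1 = 6.5833333

6.5833333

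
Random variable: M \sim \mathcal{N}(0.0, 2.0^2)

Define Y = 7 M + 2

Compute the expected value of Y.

For Y = 7M + 2:
E[Y] = 7 * E[M] + 2
E[M] = 0.0 = 0
E[Y] = 7 * 0 + 2 = 2

2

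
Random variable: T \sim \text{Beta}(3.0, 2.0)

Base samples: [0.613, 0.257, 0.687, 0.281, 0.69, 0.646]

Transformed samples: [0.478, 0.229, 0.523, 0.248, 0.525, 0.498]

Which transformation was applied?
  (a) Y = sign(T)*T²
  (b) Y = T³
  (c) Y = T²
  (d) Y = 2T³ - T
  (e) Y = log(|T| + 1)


Checking option (e) Y = log(|T| + 1):
  T = 0.613 -> Y = 0.478 ✓
  T = 0.257 -> Y = 0.229 ✓
  T = 0.687 -> Y = 0.523 ✓
All samples match this transformation.

(e) log(|T| + 1)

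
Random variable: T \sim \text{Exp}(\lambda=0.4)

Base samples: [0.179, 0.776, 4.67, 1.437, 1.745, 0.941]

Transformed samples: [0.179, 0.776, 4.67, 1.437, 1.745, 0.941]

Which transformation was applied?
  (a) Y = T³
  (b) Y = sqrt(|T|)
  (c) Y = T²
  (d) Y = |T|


Checking option (d) Y = |T|:
  T = 0.179 -> Y = 0.179 ✓
  T = 0.776 -> Y = 0.776 ✓
  T = 4.67 -> Y = 4.67 ✓
All samples match this transformation.

(d) |T|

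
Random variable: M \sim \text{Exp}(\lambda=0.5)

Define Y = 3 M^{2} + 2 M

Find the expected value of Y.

E[Y] = 3*E[M²] + 2*E[M]
E[M] = 2
E[M²] = Var(M) + (E[M])² = 4 + 4 = 8
E[Y] = 3*8 + 2*2 = 28

28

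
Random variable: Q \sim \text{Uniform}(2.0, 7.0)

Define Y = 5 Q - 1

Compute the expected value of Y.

For Y = 5Q - 1:
E[Y] = 5 * E[Q] - 1
E[Q] = (2 + 7)/2 = 4.5
E[Y] = 5 * 4.5 - 1 = 21.5

21.5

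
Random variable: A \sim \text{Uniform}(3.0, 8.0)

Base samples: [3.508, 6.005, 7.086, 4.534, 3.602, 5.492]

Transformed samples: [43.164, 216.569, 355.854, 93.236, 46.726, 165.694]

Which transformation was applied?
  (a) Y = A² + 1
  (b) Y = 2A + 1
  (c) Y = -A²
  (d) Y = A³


Checking option (d) Y = A³:
  A = 3.508 -> Y = 43.164 ✓
  A = 6.005 -> Y = 216.569 ✓
  A = 7.086 -> Y = 355.854 ✓
All samples match this transformation.

(d) A³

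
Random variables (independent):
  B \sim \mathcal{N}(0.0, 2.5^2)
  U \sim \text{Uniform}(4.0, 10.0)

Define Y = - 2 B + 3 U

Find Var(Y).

For independent RVs: Var(aX + bY) = a²Var(X) + b²Var(Y)
Var(B) = 6.25
Var(U) = 3
Var(Y) = (-2)²*6.25 + 3²*3
= 4*6.25 + 9*3 = 52

52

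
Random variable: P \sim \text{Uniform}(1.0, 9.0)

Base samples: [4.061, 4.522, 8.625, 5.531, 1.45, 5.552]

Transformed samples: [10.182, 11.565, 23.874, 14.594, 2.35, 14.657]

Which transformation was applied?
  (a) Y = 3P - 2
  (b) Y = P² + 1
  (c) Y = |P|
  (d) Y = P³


Checking option (a) Y = 3P - 2:
  P = 4.061 -> Y = 10.182 ✓
  P = 4.522 -> Y = 11.565 ✓
  P = 8.625 -> Y = 23.874 ✓
All samples match this transformation.

(a) 3P - 2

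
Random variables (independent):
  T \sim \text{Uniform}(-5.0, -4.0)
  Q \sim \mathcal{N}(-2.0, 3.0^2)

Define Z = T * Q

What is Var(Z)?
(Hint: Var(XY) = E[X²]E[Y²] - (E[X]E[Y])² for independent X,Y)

Var(XY) = E[X²]E[Y²] - (E[X]E[Y])²
E[T] = -4.5, Var(T) = 0.083333333
E[Q] = -2, Var(Q) = 9
E[T²] = 0.083333333 + (-4.5)² = 20.333333
E[Q²] = 9 + (-2)² = 13
Var(Z) = 20.333333*13 - (-4.5*(-2))²
= 264.33333 - 81 = 183.33333

183.33333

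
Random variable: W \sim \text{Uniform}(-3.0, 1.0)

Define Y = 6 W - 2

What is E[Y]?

For Y = 6W - 2:
E[Y] = 6 * E[W] - 2
E[W] = (-3 + 1)/2 = -1
E[Y] = 6 * (-1) - 2 = -8

-8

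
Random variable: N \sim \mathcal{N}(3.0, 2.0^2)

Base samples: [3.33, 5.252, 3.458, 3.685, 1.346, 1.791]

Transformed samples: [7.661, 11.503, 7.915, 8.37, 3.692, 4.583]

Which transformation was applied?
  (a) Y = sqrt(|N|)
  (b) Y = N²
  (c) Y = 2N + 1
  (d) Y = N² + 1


Checking option (c) Y = 2N + 1:
  N = 3.33 -> Y = 7.661 ✓
  N = 5.252 -> Y = 11.503 ✓
  N = 3.458 -> Y = 7.915 ✓
All samples match this transformation.

(c) 2N + 1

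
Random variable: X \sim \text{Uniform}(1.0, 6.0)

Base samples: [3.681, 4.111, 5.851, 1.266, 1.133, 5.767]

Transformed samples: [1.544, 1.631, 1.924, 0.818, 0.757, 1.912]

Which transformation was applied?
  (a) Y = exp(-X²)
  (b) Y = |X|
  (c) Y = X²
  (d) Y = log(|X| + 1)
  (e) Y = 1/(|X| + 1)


Checking option (d) Y = log(|X| + 1):
  X = 3.681 -> Y = 1.544 ✓
  X = 4.111 -> Y = 1.631 ✓
  X = 5.851 -> Y = 1.924 ✓
All samples match this transformation.

(d) log(|X| + 1)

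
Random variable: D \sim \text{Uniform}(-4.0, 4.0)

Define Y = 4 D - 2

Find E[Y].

For Y = 4D - 2:
E[Y] = 4 * E[D] - 2
E[D] = (-4 + 4)/2 = 0
E[Y] = 4 * 0 - 2 = -2

-2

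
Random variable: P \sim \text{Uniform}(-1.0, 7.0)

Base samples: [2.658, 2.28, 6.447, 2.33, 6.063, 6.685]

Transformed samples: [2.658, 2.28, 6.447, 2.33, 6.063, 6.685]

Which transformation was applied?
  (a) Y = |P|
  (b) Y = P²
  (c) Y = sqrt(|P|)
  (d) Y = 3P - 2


Checking option (a) Y = |P|:
  P = 2.658 -> Y = 2.658 ✓
  P = 2.28 -> Y = 2.28 ✓
  P = 6.447 -> Y = 6.447 ✓
All samples match this transformation.

(a) |P|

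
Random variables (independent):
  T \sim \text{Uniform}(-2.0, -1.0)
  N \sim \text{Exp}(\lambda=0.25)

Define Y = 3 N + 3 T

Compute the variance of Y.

For independent RVs: Var(aX + bY) = a²Var(X) + b²Var(Y)
Var(T) = 0.083333333
Var(N) = 16
Var(Y) = 3²*0.083333333 + 3²*16
= 9*0.083333333 + 9*16 = 144.75

144.75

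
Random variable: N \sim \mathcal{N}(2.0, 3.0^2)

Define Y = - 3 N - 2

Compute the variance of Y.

For Y = aN + b: Var(Y) = a² * Var(N)
Var(N) = 3.0^2 = 9
Var(Y) = (-3)² * 9 = 9 * 9 = 81

81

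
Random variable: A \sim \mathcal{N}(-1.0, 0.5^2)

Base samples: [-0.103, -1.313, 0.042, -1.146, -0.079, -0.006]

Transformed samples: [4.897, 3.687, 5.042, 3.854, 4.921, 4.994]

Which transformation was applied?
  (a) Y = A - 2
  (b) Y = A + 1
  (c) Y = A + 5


Checking option (c) Y = A + 5:
  A = -0.103 -> Y = 4.897 ✓
  A = -1.313 -> Y = 3.687 ✓
  A = 0.042 -> Y = 5.042 ✓
All samples match this transformation.

(c) A + 5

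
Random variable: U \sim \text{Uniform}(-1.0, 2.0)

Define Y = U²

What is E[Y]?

E[U²] = Var(U) + (E[U])² = 0.75 + 0.25 = 1

1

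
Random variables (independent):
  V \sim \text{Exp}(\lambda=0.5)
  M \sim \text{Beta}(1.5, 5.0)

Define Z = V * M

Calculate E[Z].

For independent RVs: E[XY] = E[X]*E[Y]
E[V] = 2
E[M] = 0.23076923
E[Z] = 2 * 0.23076923 = 0.46153846

0.46153846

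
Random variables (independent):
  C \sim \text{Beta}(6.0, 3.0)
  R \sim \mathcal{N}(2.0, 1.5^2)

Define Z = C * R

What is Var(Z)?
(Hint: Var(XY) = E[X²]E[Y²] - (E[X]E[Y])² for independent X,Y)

Var(XY) = E[X²]E[Y²] - (E[X]E[Y])²
E[C] = 0.66666667, Var(C) = 0.022222222
E[R] = 2, Var(R) = 2.25
E[C²] = 0.022222222 + 0.66666667² = 0.46666667
E[R²] = 2.25 + 2² = 6.25
Var(Z) = 0.46666667*6.25 - (0.66666667*2)²
= 2.9166667 - 1.7777778 = 1.1388889

1.1388889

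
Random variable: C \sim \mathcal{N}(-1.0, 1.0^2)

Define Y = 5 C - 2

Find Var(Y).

For Y = aC + b: Var(Y) = a² * Var(C)
Var(C) = 1.0^2 = 1
Var(Y) = 5² * 1 = 25 * 1 = 25

25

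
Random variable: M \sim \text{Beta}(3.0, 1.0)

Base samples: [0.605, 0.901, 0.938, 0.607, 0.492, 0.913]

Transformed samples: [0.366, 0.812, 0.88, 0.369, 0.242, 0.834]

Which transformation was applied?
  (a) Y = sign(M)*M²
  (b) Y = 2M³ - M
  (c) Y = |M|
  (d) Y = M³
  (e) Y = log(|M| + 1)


Checking option (a) Y = sign(M)*M²:
  M = 0.605 -> Y = 0.366 ✓
  M = 0.901 -> Y = 0.812 ✓
  M = 0.938 -> Y = 0.88 ✓
All samples match this transformation.

(a) sign(M)*M²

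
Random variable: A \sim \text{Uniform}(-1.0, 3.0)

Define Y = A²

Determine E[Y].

E[A²] = Var(A) + (E[A])² = 1.3333333 + 1 = 2.3333333

2.3333333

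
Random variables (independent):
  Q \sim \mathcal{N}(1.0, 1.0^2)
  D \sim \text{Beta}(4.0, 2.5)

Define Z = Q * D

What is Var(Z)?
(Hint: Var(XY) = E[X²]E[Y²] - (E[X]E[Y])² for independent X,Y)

Var(XY) = E[X²]E[Y²] - (E[X]E[Y])²
E[Q] = 1, Var(Q) = 1
E[D] = 0.61538462, Var(D) = 0.031558185
E[Q²] = 1 + 1² = 2
E[D²] = 0.031558185 + 0.61538462² = 0.41025641
Var(Z) = 2*0.41025641 - (1*0.61538462)²
= 0.82051282 - 0.37869822 = 0.4418146

0.4418146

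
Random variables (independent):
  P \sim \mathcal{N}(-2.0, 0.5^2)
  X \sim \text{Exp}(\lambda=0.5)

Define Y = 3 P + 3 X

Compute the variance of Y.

For independent RVs: Var(aX + bY) = a²Var(X) + b²Var(Y)
Var(P) = 0.25
Var(X) = 4
Var(Y) = 3²*0.25 + 3²*4
= 9*0.25 + 9*4 = 38.25

38.25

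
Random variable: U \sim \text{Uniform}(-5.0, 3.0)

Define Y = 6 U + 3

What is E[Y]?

For Y = 6U + 3:
E[Y] = 6 * E[U] + 3
E[U] = (-5 + 3)/2 = -1
E[Y] = 6 * (-1) + 3 = -3

-3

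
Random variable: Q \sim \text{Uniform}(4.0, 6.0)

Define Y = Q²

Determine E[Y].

E[Q²] = Var(Q) + (E[Q])² = 0.33333333 + 25 = 25.333333

25.333333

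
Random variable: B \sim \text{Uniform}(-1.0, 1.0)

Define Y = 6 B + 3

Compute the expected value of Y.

For Y = 6B + 3:
E[Y] = 6 * E[B] + 3
E[B] = (-1 + 1)/2 = 0
E[Y] = 6 * 0 + 3 = 3

3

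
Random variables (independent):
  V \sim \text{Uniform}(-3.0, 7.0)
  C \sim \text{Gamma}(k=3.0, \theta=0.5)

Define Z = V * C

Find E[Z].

For independent RVs: E[XY] = E[X]*E[Y]
E[V] = 2
E[C] = 1.5
E[Z] = 2 * 1.5 = 3

3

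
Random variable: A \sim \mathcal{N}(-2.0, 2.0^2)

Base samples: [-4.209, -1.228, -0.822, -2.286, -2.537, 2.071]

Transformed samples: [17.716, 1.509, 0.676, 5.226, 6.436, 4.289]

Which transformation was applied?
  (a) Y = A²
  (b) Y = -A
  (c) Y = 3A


Checking option (a) Y = A²:
  A = -4.209 -> Y = 17.716 ✓
  A = -1.228 -> Y = 1.509 ✓
  A = -0.822 -> Y = 0.676 ✓
All samples match this transformation.

(a) A²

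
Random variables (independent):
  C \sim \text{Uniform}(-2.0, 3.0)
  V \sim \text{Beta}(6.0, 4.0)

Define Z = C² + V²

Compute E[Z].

E[Z] = E[C²] + E[V²]
E[C²] = Var(C) + E[C]² = 2.0833333 + 0.25 = 2.3333333
E[V²] = Var(V) + E[V]² = 0.021818182 + 0.36 = 0.38181818
E[Z] = 2.3333333 + 0.38181818 = 2.7151515

2.7151515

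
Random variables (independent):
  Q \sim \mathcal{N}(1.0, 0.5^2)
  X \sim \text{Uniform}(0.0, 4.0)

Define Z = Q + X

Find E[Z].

E[Z] = 1*E[Q] + 1*E[X]
E[Q] = 1
E[X] = 2
E[Z] = 1*1 + 1*2 = 3

3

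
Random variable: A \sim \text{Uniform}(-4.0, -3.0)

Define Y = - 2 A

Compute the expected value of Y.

For Y = -2A:
E[Y] = -2 * E[A]
E[A] = (-4 - 3)/2 = -3.5
E[Y] = -2 * (-3.5) = 7

7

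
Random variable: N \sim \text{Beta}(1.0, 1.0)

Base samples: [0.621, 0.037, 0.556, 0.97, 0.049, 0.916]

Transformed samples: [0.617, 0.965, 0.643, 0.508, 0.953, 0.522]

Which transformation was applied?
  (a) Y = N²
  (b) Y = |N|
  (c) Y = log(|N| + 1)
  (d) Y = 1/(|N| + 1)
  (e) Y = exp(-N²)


Checking option (d) Y = 1/(|N| + 1):
  N = 0.621 -> Y = 0.617 ✓
  N = 0.037 -> Y = 0.965 ✓
  N = 0.556 -> Y = 0.643 ✓
All samples match this transformation.

(d) 1/(|N| + 1)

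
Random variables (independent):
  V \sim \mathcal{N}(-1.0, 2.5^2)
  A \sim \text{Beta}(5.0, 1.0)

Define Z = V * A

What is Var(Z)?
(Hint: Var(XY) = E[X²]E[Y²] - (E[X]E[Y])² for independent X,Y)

Var(XY) = E[X²]E[Y²] - (E[X]E[Y])²
E[V] = -1, Var(V) = 6.25
E[A] = 0.83333333, Var(A) = 0.01984127
E[V²] = 6.25 + (-1)² = 7.25
E[A²] = 0.01984127 + 0.83333333² = 0.71428571
Var(Z) = 7.25*0.71428571 - (-1*0.83333333)²
= 5.1785714 - 0.69444444 = 4.484127

4.484127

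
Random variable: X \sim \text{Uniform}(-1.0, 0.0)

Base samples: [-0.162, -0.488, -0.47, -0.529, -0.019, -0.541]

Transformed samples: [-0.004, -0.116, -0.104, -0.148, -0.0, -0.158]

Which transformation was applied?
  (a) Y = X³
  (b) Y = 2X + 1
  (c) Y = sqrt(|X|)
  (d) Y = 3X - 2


Checking option (a) Y = X³:
  X = -0.162 -> Y = -0.004 ✓
  X = -0.488 -> Y = -0.116 ✓
  X = -0.47 -> Y = -0.104 ✓
All samples match this transformation.

(a) X³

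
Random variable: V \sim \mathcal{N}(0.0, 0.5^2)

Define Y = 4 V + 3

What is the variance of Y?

For Y = aV + b: Var(Y) = a² * Var(V)
Var(V) = 0.5^2 = 0.25
Var(Y) = 4² * 0.25 = 16 * 0.25 = 4

4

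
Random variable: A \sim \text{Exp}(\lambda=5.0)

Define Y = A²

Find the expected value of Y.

Using E[X²] = Var(X) + (E[X])²:
E[A] = 0.2
Var(A) = 1/5.0^2 = 0.04
E[A²] = 0.04 + 0.2² = 0.04 + 0.04 = 0.08

0.08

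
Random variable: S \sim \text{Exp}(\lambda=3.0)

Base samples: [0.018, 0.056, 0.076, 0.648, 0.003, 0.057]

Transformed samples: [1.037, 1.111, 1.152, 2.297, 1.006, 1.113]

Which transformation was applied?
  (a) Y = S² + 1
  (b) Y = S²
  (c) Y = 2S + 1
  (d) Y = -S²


Checking option (c) Y = 2S + 1:
  S = 0.018 -> Y = 1.037 ✓
  S = 0.056 -> Y = 1.111 ✓
  S = 0.076 -> Y = 1.152 ✓
All samples match this transformation.

(c) 2S + 1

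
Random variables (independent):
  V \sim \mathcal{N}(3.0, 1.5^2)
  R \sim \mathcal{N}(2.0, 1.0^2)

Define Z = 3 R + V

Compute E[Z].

E[Z] = 1*E[V] + 3*E[R]
E[V] = 3
E[R] = 2
E[Z] = 1*3 + 3*2 = 9

9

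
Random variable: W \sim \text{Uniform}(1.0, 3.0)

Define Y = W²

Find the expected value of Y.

E[W²] = Var(W) + (E[W])² = 0.33333333 + 4 = 4.3333333

4.3333333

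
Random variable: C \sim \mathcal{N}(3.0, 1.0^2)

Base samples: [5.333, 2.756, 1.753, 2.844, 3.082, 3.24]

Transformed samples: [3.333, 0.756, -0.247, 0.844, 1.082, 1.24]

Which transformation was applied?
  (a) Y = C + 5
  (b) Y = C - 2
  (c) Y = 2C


Checking option (b) Y = C - 2:
  C = 5.333 -> Y = 3.333 ✓
  C = 2.756 -> Y = 0.756 ✓
  C = 1.753 -> Y = -0.247 ✓
All samples match this transformation.

(b) C - 2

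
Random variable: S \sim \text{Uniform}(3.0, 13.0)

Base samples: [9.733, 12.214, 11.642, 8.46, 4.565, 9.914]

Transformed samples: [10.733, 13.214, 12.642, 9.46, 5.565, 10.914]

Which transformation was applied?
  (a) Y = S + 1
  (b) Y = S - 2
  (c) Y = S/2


Checking option (a) Y = S + 1:
  S = 9.733 -> Y = 10.733 ✓
  S = 12.214 -> Y = 13.214 ✓
  S = 11.642 -> Y = 12.642 ✓
All samples match this transformation.

(a) S + 1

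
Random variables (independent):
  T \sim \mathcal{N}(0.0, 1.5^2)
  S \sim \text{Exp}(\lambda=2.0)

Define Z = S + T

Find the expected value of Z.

E[Z] = 1*E[T] + 1*E[S]
E[T] = 0
E[S] = 0.5
E[Z] = 1*0 + 1*0.5 = 0.5

0.5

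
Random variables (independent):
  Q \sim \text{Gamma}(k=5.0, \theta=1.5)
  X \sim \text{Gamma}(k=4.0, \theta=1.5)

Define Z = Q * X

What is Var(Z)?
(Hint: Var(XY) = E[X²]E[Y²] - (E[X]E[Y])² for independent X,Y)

Var(XY) = E[X²]E[Y²] - (E[X]E[Y])²
E[Q] = 7.5, Var(Q) = 11.25
E[X] = 6, Var(X) = 9
E[Q²] = 11.25 + 7.5² = 67.5
E[X²] = 9 + 6² = 45
Var(Z) = 67.5*45 - (7.5*6)²
= 3037.5 - 2025 = 1012.5

1012.5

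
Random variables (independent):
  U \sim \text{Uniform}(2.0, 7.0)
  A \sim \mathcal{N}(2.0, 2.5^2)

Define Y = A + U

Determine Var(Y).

For independent RVs: Var(aX + bY) = a²Var(X) + b²Var(Y)
Var(U) = 2.0833333
Var(A) = 6.25
Var(Y) = 1²*2.0833333 + 1²*6.25
= 1*2.0833333 + 1*6.25 = 8.3333333

8.3333333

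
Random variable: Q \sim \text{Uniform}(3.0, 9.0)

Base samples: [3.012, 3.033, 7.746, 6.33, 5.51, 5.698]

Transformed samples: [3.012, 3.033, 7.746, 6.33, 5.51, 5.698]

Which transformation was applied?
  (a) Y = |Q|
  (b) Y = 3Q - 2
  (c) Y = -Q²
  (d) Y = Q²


Checking option (a) Y = |Q|:
  Q = 3.012 -> Y = 3.012 ✓
  Q = 3.033 -> Y = 3.033 ✓
  Q = 7.746 -> Y = 7.746 ✓
All samples match this transformation.

(a) |Q|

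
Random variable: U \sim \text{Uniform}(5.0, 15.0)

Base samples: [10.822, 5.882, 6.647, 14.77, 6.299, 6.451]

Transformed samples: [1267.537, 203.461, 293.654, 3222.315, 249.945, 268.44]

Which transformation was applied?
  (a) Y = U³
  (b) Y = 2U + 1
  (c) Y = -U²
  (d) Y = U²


Checking option (a) Y = U³:
  U = 10.822 -> Y = 1267.537 ✓
  U = 5.882 -> Y = 203.461 ✓
  U = 6.647 -> Y = 293.654 ✓
All samples match this transformation.

(a) U³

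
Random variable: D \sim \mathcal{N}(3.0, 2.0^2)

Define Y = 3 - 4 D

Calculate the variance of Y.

For Y = aD + b: Var(Y) = a² * Var(D)
Var(D) = 2.0^2 = 4
Var(Y) = (-4)² * 4 = 16 * 4 = 64

64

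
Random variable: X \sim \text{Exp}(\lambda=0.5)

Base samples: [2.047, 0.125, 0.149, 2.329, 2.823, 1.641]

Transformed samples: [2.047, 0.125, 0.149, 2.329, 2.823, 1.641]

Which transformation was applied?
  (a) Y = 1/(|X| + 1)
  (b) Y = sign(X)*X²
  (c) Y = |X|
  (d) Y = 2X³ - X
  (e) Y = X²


Checking option (c) Y = |X|:
  X = 2.047 -> Y = 2.047 ✓
  X = 0.125 -> Y = 0.125 ✓
  X = 0.149 -> Y = 0.149 ✓
All samples match this transformation.

(c) |X|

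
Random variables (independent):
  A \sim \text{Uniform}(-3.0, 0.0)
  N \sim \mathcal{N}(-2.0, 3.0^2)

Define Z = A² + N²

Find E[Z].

E[Z] = E[A²] + E[N²]
E[A²] = Var(A) + E[A]² = 0.75 + 2.25 = 3
E[N²] = Var(N) + E[N]² = 9 + 4 = 13
E[Z] = 3 + 13 = 16

16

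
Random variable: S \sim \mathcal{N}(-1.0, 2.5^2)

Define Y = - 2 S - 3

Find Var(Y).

For Y = aS + b: Var(Y) = a² * Var(S)
Var(S) = 2.5^2 = 6.25
Var(Y) = (-2)² * 6.25 = 4 * 6.25 = 25

25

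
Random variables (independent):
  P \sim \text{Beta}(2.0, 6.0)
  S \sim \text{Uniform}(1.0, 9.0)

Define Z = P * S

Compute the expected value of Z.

For independent RVs: E[XY] = E[X]*E[Y]
E[P] = 0.25
E[S] = 5
E[Z] = 0.25 * 5 = 1.25

1.25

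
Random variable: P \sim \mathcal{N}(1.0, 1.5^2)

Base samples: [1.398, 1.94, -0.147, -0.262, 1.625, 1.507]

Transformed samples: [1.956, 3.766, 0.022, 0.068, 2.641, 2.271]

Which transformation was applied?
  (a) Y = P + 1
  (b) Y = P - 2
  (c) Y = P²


Checking option (c) Y = P²:
  P = 1.398 -> Y = 1.956 ✓
  P = 1.94 -> Y = 3.766 ✓
  P = -0.147 -> Y = 0.022 ✓
All samples match this transformation.

(c) P²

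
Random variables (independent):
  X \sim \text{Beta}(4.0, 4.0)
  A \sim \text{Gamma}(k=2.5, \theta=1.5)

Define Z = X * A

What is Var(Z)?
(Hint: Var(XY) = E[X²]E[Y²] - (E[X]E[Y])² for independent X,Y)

Var(XY) = E[X²]E[Y²] - (E[X]E[Y])²
E[X] = 0.5, Var(X) = 0.027777778
E[A] = 3.75, Var(A) = 5.625
E[X²] = 0.027777778 + 0.5² = 0.27777778
E[A²] = 5.625 + 3.75² = 19.6875
Var(Z) = 0.27777778*19.6875 - (0.5*3.75)²
= 5.46875 - 3.515625 = 1.953125

1.953125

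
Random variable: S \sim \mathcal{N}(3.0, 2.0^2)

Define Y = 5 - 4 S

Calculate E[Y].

For Y = -4S + 5:
E[Y] = -4 * E[S] + 5
E[S] = 3.0 = 3
E[Y] = -4 * 3 + 5 = -7

-7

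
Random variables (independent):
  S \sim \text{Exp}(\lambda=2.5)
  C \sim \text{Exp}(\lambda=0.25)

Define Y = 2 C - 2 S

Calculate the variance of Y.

For independent RVs: Var(aX + bY) = a²Var(X) + b²Var(Y)
Var(S) = 0.16
Var(C) = 16
Var(Y) = (-2)²*0.16 + 2²*16
= 4*0.16 + 4*16 = 64.64

64.64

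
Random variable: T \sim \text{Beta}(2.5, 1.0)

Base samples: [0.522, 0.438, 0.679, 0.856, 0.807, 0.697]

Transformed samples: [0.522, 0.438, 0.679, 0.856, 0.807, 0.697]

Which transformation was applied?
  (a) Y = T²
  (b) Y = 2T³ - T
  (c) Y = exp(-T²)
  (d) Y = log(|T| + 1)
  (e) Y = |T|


Checking option (e) Y = |T|:
  T = 0.522 -> Y = 0.522 ✓
  T = 0.438 -> Y = 0.438 ✓
  T = 0.679 -> Y = 0.679 ✓
All samples match this transformation.

(e) |T|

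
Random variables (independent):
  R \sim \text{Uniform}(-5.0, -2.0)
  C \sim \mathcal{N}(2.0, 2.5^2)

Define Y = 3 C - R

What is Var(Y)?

For independent RVs: Var(aX + bY) = a²Var(X) + b²Var(Y)
Var(R) = 0.75
Var(C) = 6.25
Var(Y) = (-1)²*0.75 + 3²*6.25
= 1*0.75 + 9*6.25 = 57

57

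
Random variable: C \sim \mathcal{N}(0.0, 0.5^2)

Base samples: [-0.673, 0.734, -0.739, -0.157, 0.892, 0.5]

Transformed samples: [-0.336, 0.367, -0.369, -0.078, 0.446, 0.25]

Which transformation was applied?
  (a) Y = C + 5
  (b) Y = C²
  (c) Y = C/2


Checking option (c) Y = C/2:
  C = -0.673 -> Y = -0.336 ✓
  C = 0.734 -> Y = 0.367 ✓
  C = -0.739 -> Y = -0.369 ✓
All samples match this transformation.

(c) C/2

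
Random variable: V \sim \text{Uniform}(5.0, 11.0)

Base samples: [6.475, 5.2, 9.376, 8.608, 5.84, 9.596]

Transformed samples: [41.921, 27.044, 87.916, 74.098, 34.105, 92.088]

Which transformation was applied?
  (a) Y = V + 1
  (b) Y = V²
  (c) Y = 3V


Checking option (b) Y = V²:
  V = 6.475 -> Y = 41.921 ✓
  V = 5.2 -> Y = 27.044 ✓
  V = 9.376 -> Y = 87.916 ✓
All samples match this transformation.

(b) V²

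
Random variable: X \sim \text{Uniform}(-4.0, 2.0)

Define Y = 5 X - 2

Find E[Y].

For Y = 5X - 2:
E[Y] = 5 * E[X] - 2
E[X] = (-4 + 2)/2 = -1
E[Y] = 5 * (-1) - 2 = -7

-7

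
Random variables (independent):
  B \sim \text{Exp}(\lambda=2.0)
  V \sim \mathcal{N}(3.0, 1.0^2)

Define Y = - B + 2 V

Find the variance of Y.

For independent RVs: Var(aX + bY) = a²Var(X) + b²Var(Y)
Var(B) = 0.25
Var(V) = 1
Var(Y) = (-1)²*0.25 + 2²*1
= 1*0.25 + 4*1 = 4.25

4.25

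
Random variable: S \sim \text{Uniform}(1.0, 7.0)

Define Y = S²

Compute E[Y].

Using E[X²] = Var(X) + (E[X])²:
E[S] = 4
Var(S) = (7 - 1)^2/12 = 3
E[S²] = 3 + 4² = 3 + 16 = 19

19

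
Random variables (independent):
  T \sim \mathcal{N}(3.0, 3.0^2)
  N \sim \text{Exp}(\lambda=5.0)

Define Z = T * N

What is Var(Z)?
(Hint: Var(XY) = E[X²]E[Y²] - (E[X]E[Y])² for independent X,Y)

Var(XY) = E[X²]E[Y²] - (E[X]E[Y])²
E[T] = 3, Var(T) = 9
E[N] = 0.2, Var(N) = 0.04
E[T²] = 9 + 3² = 18
E[N²] = 0.04 + 0.2² = 0.08
Var(Z) = 18*0.08 - (3*0.2)²
= 1.44 - 0.36 = 1.08

1.08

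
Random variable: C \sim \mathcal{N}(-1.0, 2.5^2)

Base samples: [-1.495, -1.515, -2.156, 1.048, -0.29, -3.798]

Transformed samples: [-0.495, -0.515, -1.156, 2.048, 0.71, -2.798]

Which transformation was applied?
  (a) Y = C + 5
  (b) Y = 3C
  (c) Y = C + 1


Checking option (c) Y = C + 1:
  C = -1.495 -> Y = -0.495 ✓
  C = -1.515 -> Y = -0.515 ✓
  C = -2.156 -> Y = -1.156 ✓
All samples match this transformation.

(c) C + 1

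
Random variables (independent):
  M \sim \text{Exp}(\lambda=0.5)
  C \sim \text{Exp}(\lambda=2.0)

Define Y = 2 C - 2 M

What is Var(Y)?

For independent RVs: Var(aX + bY) = a²Var(X) + b²Var(Y)
Var(M) = 4
Var(C) = 0.25
Var(Y) = (-2)²*4 + 2²*0.25
= 4*4 + 4*0.25 = 17

17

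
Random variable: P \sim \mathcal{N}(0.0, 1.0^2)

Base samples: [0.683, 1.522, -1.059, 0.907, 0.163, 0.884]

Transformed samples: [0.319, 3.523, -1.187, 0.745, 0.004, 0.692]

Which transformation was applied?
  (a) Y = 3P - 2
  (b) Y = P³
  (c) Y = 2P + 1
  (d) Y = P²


Checking option (b) Y = P³:
  P = 0.683 -> Y = 0.319 ✓
  P = 1.522 -> Y = 3.523 ✓
  P = -1.059 -> Y = -1.187 ✓
All samples match this transformation.

(b) P³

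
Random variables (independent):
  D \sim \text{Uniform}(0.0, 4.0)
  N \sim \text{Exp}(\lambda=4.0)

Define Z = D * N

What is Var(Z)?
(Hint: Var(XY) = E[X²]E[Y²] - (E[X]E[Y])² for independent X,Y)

Var(XY) = E[X²]E[Y²] - (E[X]E[Y])²
E[D] = 2, Var(D) = 1.3333333
E[N] = 0.25, Var(N) = 0.0625
E[D²] = 1.3333333 + 2² = 5.3333333
E[N²] = 0.0625 + 0.25² = 0.125
Var(Z) = 5.3333333*0.125 - (2*0.25)²
= 0.66666667 - 0.25 = 0.41666667

0.41666667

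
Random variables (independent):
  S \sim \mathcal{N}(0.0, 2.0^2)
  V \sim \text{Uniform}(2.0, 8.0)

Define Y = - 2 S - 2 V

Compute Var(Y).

For independent RVs: Var(aX + bY) = a²Var(X) + b²Var(Y)
Var(S) = 4
Var(V) = 3
Var(Y) = (-2)²*4 + (-2)²*3
= 4*4 + 4*3 = 28

28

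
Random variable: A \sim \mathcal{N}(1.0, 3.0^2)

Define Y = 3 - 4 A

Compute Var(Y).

For Y = aA + b: Var(Y) = a² * Var(A)
Var(A) = 3.0^2 = 9
Var(Y) = (-4)² * 9 = 16 * 9 = 144

144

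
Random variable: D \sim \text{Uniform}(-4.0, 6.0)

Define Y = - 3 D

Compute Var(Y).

For Y = aD + b: Var(Y) = a² * Var(D)
Var(D) = (6 + 4)^2/12 = 8.3333333
Var(Y) = (-3)² * 8.3333333 = 9 * 8.3333333 = 75

75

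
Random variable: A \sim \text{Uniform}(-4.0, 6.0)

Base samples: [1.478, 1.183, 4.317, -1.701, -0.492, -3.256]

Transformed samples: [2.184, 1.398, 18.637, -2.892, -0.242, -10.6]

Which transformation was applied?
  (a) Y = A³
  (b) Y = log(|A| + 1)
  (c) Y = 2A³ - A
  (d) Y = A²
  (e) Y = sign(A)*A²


Checking option (e) Y = sign(A)*A²:
  A = 1.478 -> Y = 2.184 ✓
  A = 1.183 -> Y = 1.398 ✓
  A = 4.317 -> Y = 18.637 ✓
All samples match this transformation.

(e) sign(A)*A²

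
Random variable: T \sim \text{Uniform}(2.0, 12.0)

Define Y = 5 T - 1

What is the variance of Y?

For Y = aT + b: Var(Y) = a² * Var(T)
Var(T) = (12 - 2)^2/12 = 8.3333333
Var(Y) = 5² * 8.3333333 = 25 * 8.3333333 = 208.33333

208.33333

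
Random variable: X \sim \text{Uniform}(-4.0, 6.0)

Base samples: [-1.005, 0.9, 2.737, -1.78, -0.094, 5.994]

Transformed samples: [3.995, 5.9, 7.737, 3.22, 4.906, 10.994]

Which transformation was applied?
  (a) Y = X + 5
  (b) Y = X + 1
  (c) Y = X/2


Checking option (a) Y = X + 5:
  X = -1.005 -> Y = 3.995 ✓
  X = 0.9 -> Y = 5.9 ✓
  X = 2.737 -> Y = 7.737 ✓
All samples match this transformation.

(a) X + 5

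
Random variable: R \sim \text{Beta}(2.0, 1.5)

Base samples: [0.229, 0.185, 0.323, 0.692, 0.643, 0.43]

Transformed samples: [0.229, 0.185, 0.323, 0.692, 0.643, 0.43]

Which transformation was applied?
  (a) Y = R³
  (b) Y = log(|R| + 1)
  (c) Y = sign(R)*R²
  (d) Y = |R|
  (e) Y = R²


Checking option (d) Y = |R|:
  R = 0.229 -> Y = 0.229 ✓
  R = 0.185 -> Y = 0.185 ✓
  R = 0.323 -> Y = 0.323 ✓
All samples match this transformation.

(d) |R|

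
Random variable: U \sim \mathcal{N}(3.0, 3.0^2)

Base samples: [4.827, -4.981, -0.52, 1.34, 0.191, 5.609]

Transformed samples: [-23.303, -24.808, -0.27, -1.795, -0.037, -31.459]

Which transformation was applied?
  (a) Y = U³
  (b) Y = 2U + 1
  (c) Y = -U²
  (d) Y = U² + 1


Checking option (c) Y = -U²:
  U = 4.827 -> Y = -23.303 ✓
  U = -4.981 -> Y = -24.808 ✓
  U = -0.52 -> Y = -0.27 ✓
All samples match this transformation.

(c) -U²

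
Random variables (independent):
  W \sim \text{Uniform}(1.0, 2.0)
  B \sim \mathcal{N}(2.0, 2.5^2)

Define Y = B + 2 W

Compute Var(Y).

For independent RVs: Var(aX + bY) = a²Var(X) + b²Var(Y)
Var(W) = 0.083333333
Var(B) = 6.25
Var(Y) = 2²*0.083333333 + 1²*6.25
= 4*0.083333333 + 1*6.25 = 6.5833333

6.5833333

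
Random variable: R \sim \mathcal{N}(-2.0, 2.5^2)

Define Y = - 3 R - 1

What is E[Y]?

For Y = -3R - 1:
E[Y] = -3 * E[R] - 1
E[R] = -2.0 = -2
E[Y] = -3 * (-2) - 1 = 5

5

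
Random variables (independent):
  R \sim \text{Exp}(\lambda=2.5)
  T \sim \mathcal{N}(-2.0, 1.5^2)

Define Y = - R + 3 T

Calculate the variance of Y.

For independent RVs: Var(aX + bY) = a²Var(X) + b²Var(Y)
Var(R) = 0.16
Var(T) = 2.25
Var(Y) = (-1)²*0.16 + 3²*2.25
= 1*0.16 + 9*2.25 = 20.41

20.41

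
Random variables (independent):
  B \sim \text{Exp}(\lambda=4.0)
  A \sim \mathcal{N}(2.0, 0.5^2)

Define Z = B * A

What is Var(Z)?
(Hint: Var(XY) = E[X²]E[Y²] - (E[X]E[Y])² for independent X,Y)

Var(XY) = E[X²]E[Y²] - (E[X]E[Y])²
E[B] = 0.25, Var(B) = 0.0625
E[A] = 2, Var(A) = 0.25
E[B²] = 0.0625 + 0.25² = 0.125
E[A²] = 0.25 + 2² = 4.25
Var(Z) = 0.125*4.25 - (0.25*2)²
= 0.53125 - 0.25 = 0.28125

0.28125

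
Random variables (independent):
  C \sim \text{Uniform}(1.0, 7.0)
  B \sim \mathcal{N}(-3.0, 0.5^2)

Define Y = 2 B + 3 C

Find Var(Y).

For independent RVs: Var(aX + bY) = a²Var(X) + b²Var(Y)
Var(C) = 3
Var(B) = 0.25
Var(Y) = 3²*3 + 2²*0.25
= 9*3 + 4*0.25 = 28

28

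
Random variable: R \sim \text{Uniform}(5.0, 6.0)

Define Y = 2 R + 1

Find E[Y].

For Y = 2R + 1:
E[Y] = 2 * E[R] + 1
E[R] = (5 + 6)/2 = 5.5
E[Y] = 2 * 5.5 + 1 = 12

12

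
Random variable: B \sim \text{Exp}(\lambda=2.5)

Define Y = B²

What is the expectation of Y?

Using E[X²] = Var(X) + (E[X])²:
E[B] = 0.4
Var(B) = 1/2.5^2 = 0.16
E[B²] = 0.16 + 0.4² = 0.16 + 0.16 = 0.32

0.32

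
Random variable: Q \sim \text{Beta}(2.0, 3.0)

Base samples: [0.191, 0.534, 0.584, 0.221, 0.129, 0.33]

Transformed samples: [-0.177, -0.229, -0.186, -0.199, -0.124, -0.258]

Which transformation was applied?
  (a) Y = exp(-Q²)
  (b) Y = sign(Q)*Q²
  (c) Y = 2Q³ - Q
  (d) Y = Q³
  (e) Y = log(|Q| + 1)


Checking option (c) Y = 2Q³ - Q:
  Q = 0.191 -> Y = -0.177 ✓
  Q = 0.534 -> Y = -0.229 ✓
  Q = 0.584 -> Y = -0.186 ✓
All samples match this transformation.

(c) 2Q³ - Q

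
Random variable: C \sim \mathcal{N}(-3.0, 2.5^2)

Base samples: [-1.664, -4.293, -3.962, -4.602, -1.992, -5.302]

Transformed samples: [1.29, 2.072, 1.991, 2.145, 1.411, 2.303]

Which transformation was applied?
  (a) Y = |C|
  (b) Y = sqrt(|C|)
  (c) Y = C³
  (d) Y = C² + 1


Checking option (b) Y = sqrt(|C|):
  C = -1.664 -> Y = 1.29 ✓
  C = -4.293 -> Y = 2.072 ✓
  C = -3.962 -> Y = 1.991 ✓
All samples match this transformation.

(b) sqrt(|C|)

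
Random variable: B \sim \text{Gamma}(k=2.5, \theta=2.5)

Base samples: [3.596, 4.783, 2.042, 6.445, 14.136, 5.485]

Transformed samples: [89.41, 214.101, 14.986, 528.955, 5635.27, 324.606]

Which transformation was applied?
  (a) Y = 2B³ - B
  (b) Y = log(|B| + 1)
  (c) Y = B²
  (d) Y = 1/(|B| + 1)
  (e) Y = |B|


Checking option (a) Y = 2B³ - B:
  B = 3.596 -> Y = 89.41 ✓
  B = 4.783 -> Y = 214.101 ✓
  B = 2.042 -> Y = 14.986 ✓
All samples match this transformation.

(a) 2B³ - B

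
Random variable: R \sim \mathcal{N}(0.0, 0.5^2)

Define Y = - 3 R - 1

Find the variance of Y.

For Y = aR + b: Var(Y) = a² * Var(R)
Var(R) = 0.5^2 = 0.25
Var(Y) = (-3)² * 0.25 = 9 * 0.25 = 2.25

2.25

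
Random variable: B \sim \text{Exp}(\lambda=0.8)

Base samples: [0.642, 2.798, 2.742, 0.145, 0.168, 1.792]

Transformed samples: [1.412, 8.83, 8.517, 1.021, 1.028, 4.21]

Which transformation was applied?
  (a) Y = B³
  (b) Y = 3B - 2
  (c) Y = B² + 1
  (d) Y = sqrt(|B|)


Checking option (c) Y = B² + 1:
  B = 0.642 -> Y = 1.412 ✓
  B = 2.798 -> Y = 8.83 ✓
  B = 2.742 -> Y = 8.517 ✓
All samples match this transformation.

(c) B² + 1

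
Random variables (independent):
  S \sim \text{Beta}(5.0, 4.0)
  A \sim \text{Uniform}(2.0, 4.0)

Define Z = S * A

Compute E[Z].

For independent RVs: E[XY] = E[X]*E[Y]
E[S] = 0.55555556
E[A] = 3
E[Z] = 0.55555556 * 3 = 1.6666667

1.6666667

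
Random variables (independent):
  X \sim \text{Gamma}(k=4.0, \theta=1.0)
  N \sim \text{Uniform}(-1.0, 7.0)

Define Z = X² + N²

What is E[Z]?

E[Z] = E[X²] + E[N²]
E[X²] = Var(X) + E[X]² = 4 + 16 = 20
E[N²] = Var(N) + E[N]² = 5.3333333 + 9 = 14.333333
E[Z] = 20 + 14.333333 = 34.333333

34.333333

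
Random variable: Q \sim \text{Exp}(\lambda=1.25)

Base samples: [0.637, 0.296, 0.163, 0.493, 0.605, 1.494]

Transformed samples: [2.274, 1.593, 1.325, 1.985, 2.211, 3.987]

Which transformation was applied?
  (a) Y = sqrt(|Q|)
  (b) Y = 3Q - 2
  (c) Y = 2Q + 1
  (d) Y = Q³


Checking option (c) Y = 2Q + 1:
  Q = 0.637 -> Y = 2.274 ✓
  Q = 0.296 -> Y = 1.593 ✓
  Q = 0.163 -> Y = 1.325 ✓
All samples match this transformation.

(c) 2Q + 1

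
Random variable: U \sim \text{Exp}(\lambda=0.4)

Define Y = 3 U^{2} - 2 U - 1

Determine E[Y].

E[Y] = 3*E[U²] - 2*E[U] - 1
E[U] = 2.5
E[U²] = Var(U) + (E[U])² = 6.25 + 6.25 = 12.5
E[Y] = 3*12.5 - 2*2.5 - 1 = 31.5

31.5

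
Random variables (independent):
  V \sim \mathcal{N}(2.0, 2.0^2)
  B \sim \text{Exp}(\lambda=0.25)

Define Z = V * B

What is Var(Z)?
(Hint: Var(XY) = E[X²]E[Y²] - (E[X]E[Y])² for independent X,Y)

Var(XY) = E[X²]E[Y²] - (E[X]E[Y])²
E[V] = 2, Var(V) = 4
E[B] = 4, Var(B) = 16
E[V²] = 4 + 2² = 8
E[B²] = 16 + 4² = 32
Var(Z) = 8*32 - (2*4)²
= 256 - 64 = 192

192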